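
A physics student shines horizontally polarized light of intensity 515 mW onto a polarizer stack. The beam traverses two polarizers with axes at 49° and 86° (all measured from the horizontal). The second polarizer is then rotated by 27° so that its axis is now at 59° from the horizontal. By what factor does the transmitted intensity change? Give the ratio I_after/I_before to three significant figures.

I_new/I_old ≈ 1.52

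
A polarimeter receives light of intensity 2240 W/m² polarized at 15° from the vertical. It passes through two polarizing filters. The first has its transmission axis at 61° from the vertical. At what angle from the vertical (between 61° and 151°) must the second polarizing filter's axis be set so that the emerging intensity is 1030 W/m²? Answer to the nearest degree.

θ ≈ 74°

I₁ = I₀ cos²(61° − 15°) = I₀ cos²(46°) = 0.4826 I₀.
Target fraction: 1030 / 2240 W/m² = 0.4598 of I₀.
Need I₂/I₀ = 0.4598, so cos²(θ − 61°) = 0.4598 / 0.4826 = 0.9529.
θ − 61° = arccos(√0.9529) = 12.5°, giving θ ≈ 61 + 12.5 = 73.5°.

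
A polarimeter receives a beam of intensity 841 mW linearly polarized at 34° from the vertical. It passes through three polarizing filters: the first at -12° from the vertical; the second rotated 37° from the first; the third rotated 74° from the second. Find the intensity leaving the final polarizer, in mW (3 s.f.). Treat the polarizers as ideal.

I₁ = 841 mW · cos²(46°) = 405.8 mW.
I₂ = I₁ · cos²(37°) = 405.8 · 0.6378 = 258.8 mW.
I₃ = I₂ · cos²(74°) = 258.8 · 0.07598 = 19.67 mW.

I ≈ 19.7 mW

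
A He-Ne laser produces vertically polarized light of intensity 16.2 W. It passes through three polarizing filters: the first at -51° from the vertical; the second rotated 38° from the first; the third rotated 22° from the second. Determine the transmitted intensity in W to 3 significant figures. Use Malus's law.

I ≈ 3.42 W

By Malus's law, I₁ = 16.2 W · cos²(51°) = 6.416 W.
I₂ = I₁ · cos²(38°) = 6.416 · 0.621 = 3.984 W.
I₃ = I₂ · cos²(22°) = 3.984 · 0.8597 = 3.425 W.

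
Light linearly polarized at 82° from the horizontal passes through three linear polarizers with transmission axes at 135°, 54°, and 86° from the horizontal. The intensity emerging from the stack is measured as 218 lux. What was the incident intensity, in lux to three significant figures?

I₁ = I₀ cos²(135° − 82°) = I₀ cos²(53°) = 0.3622 I₀.
I₂ = I₁ cos²(54° − 135°) = 0.3622 I₀ · cos²(81°) = 0.008863 I₀.
I₃ = I₂ cos²(86° − 54°) = 0.008863 I₀ · cos²(32°) = 0.006374 I₀.
So 218 lux = 0.006374 I₀, giving I₀ = 218/0.006374 = 3.42e+04 lux.

I₀ ≈ 3.42e4 lux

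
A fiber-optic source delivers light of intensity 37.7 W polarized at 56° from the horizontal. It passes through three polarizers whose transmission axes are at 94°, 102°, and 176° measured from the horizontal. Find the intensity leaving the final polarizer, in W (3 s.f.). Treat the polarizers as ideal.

I₁ = 37.7 W · cos²(38°) = 23.41 W.
I₂ = I₁ · cos²(8°) = 23.41 · 0.9806 = 22.96 W.
I₃ = I₂ · cos²(74°) = 22.96 · 0.07598 = 1.744 W.

I ≈ 1.74 W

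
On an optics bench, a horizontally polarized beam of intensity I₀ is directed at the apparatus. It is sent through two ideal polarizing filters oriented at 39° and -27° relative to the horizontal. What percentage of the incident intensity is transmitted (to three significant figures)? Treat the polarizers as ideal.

≈ 9.99%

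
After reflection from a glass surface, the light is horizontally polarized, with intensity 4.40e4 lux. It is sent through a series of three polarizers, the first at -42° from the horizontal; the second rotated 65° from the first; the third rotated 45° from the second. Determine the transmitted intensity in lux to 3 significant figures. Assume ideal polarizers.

I ≈ 2170 lux

I₁ = 4.40e4 lux · cos²(42°) = 2.43e+04 lux.
I₂ = I₁ · cos²(65°) = 2.43e+04 · 0.1786 = 4340 lux.
I₃ = I₂ · cos²(45°) = 4340 · 0.5 = 2170 lux.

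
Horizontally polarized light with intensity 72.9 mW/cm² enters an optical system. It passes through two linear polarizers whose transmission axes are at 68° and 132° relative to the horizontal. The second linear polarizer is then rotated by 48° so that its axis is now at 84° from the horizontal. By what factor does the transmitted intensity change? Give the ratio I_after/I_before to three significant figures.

I_new/I_old ≈ 4.81

Before rotation:
By Malus's law, I₁ = I₀ cos²(68° − 0°) = I₀ cos²(68°) = 0.1403 I₀.
I₂ = I₁ cos²(132° − 68°) = 0.1403 I₀ · cos²(64°) = 0.02697 I₀.
After rotation:
I₁ = I₀ cos²(68° − 0°) = I₀ cos²(68°) = 0.1403 I₀.
I₂ = I₁ cos²(84° − 68°) = 0.1403 I₀ · cos²(16°) = 0.1297 I₀.
Ratio = 0.1297 / 0.02697 = 4.808.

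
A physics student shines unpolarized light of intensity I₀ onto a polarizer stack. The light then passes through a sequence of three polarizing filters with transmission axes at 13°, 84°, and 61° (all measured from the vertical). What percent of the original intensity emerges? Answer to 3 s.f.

Unpolarized light through the first polarizer → I₁ = ½ I₀, now polarized at 13°.
I₂ = I₁ cos²(84° − 13°) = 0.5 I₀ · cos²(71°) = 0.053 I₀.
I₃ = I₂ cos²(61° − 84°) = 0.053 I₀ · cos²(23°) = 0.04491 I₀.
That is 4.491% of the incident intensity.

≈ 4.49%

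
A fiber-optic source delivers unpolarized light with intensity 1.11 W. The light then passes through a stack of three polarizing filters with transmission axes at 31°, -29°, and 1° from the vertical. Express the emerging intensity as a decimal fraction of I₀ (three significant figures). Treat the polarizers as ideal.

I/I₀ ≈ 0.0938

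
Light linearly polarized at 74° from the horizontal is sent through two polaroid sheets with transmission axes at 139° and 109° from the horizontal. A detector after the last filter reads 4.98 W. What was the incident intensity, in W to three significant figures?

I₀ ≈ 37.2 W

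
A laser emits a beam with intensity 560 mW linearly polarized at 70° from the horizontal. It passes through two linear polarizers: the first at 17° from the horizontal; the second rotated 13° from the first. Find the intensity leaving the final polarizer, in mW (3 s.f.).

I₁ = 560 mW · cos²(53°) = 202.8 mW.
I₂ = I₁ · cos²(13°) = 202.8 · 0.9494 = 192.6 mW.

I ≈ 193 mW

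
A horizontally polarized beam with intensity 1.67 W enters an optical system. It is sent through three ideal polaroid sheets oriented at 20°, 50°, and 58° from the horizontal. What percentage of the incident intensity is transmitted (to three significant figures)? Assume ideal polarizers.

≈ 64.9%

I₁ = 1.67 W · cos²(20°) = 1.475 W.
I₂ = I₁ · cos²(30°) = 1.475 · 0.75 = 1.106 W.
I₃ = I₂ · cos²(8°) = 1.106 · 0.9806 = 1.085 W.
That is 64.94% of the incident intensity.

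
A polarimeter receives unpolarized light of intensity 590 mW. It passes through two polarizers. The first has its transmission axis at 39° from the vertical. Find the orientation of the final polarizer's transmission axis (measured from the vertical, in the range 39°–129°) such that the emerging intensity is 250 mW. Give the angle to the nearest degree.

Unpolarized light through the first polarizer → I₁ = ½ I₀, now polarized at 39°.
Target fraction: 250 / 590 mW = 0.4237 of I₀.
Need I₂/I₀ = 0.4237, so cos²(θ − 39°) = 0.4237 / 0.5 = 0.8475.
θ − 39° = arccos(√0.8475) = 23.0°, giving θ ≈ 39 + 23.0 = 62.0°.

θ ≈ 62°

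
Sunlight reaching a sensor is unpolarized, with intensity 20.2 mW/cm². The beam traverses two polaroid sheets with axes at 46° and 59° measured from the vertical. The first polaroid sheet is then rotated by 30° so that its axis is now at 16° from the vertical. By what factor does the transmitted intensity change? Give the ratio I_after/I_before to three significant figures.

I_new/I_old ≈ 0.563

Before rotation:
Unpolarized light through the first polarizer → I₁ = ½ I₀, now polarized at 46°.
I₂ = I₁ cos²(59° − 46°) = 0.5 I₀ · cos²(13°) = 0.4747 I₀.
After rotation:
Unpolarized light through the first polarizer → I₁ = ½ I₀, now polarized at 16°.
I₂ = I₁ cos²(59° − 16°) = 0.5 I₀ · cos²(43°) = 0.2674 I₀.
Ratio = 0.2674 / 0.4747 = 0.5634.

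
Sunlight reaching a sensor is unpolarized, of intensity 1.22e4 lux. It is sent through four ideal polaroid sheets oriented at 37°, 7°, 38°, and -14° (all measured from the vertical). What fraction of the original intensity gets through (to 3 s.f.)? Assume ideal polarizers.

I/I₀ ≈ 0.104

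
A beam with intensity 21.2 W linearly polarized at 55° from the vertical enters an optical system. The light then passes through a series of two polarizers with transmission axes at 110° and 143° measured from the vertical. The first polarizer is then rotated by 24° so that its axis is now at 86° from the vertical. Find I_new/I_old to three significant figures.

I_new/I_old ≈ 0.942

Before rotation:
By Malus's law, I₁ = I₀ cos²(110° − 55°) = I₀ cos²(55°) = 0.329 I₀.
I₂ = I₁ cos²(143° − 110°) = 0.329 I₀ · cos²(33°) = 0.2314 I₀.
After rotation:
I₁ = I₀ cos²(86° − 55°) = I₀ cos²(31°) = 0.7347 I₀.
I₂ = I₁ cos²(143° − 86°) = 0.7347 I₀ · cos²(57°) = 0.2179 I₀.
Ratio = 0.2179 / 0.2314 = 0.9419.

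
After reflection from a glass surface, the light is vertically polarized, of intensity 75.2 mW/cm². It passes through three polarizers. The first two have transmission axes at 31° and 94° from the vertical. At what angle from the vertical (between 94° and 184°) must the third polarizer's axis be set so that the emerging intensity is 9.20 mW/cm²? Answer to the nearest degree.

I₁ = I₀ cos²(31° − 0°) = I₀ cos²(31°) = 0.7347 I₀.
I₂ = I₁ cos²(94° − 31°) = 0.7347 I₀ · cos²(63°) = 0.1514 I₀.
Target fraction: 9.20 / 75.2 mW/cm² = 0.1223 of I₀.
Need I₃/I₀ = 0.1223, so cos²(θ − 94°) = 0.1223 / 0.1514 = 0.8079.
θ − 94° = arccos(√0.8079) = 26.0°, giving θ ≈ 94 + 26.0 = 120.0°.

θ ≈ 120°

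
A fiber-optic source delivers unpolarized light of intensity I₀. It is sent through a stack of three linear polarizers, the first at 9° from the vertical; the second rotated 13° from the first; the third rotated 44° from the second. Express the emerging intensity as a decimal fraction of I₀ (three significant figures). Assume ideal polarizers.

Unpolarized light through the first polarizer → I₁ = ½ I₀, now polarized at 9°.
I₂ = I₁ cos²(13°) = 0.5 · 0.9494 I₀ = 0.4747 I₀.
I₃ = I₂ cos²(44°) = 0.4747 · 0.5174 I₀ = 0.2456 I₀.
Transmitted fraction = 0.2456.

≈ 0.246 I₀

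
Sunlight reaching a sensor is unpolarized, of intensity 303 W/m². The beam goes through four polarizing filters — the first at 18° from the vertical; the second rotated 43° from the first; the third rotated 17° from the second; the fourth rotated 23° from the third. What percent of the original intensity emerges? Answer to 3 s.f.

Unpolarized light through the first polarizer → I₁ = 303 W/m²/2 = 151.5 W/m², polarized at 18°.
I₂ = I₁ · cos²(43°) = 151.5 · 0.5349 = 81.03 W/m².
I₃ = I₂ · cos²(17°) = 81.03 · 0.9145 = 74.11 W/m².
I₄ = I₃ · cos²(23°) = 74.11 · 0.8473 = 62.79 W/m².
That is 20.72% of the incident intensity.

≈ 20.7%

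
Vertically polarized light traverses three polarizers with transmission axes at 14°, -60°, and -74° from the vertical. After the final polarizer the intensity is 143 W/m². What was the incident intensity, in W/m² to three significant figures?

By Malus's law, I₁ = I₀ cos²(14° − 0°) = I₀ cos²(14°) = 0.9415 I₀.
I₂ = I₁ cos²(-60° − 14°) = 0.9415 I₀ · cos²(74°) = 0.07153 I₀.
I₃ = I₂ cos²(-74° + 60°) = 0.07153 I₀ · cos²(14°) = 0.06734 I₀.
So 143 W/m² = 0.06734 I₀, giving I₀ = 143/0.06734 = 2123 W/m².

I₀ ≈ 2120 W/m²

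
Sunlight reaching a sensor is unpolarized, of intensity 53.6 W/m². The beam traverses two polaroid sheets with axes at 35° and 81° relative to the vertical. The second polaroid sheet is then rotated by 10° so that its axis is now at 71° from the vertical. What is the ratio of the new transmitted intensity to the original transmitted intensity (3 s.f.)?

Before rotation:
Unpolarized light through the first polarizer → I₁ = ½ I₀, now polarized at 35°.
I₂ = I₁ cos²(81° − 35°) = 0.5 I₀ · cos²(46°) = 0.2413 I₀.
After rotation:
Unpolarized light through the first polarizer → I₁ = ½ I₀, now polarized at 35°.
I₂ = I₁ cos²(71° − 35°) = 0.5 I₀ · cos²(36°) = 0.3273 I₀.
Ratio = 0.3273 / 0.2413 = 1.356.

I_new/I_old ≈ 1.36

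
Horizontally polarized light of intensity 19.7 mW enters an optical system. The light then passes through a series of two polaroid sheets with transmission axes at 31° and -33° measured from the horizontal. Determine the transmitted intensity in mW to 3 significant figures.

I ≈ 2.78 mW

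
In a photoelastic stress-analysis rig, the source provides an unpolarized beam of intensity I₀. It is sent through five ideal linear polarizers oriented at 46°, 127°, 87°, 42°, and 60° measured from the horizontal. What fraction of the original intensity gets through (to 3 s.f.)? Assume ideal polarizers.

≈ 0.00325 I₀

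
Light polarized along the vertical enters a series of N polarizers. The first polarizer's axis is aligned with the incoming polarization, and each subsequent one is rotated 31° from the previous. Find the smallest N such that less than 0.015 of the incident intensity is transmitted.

N = 15

First polarizer is aligned with the polarization: full transmission.
Each further stage multiplies by cos²(31°) = 0.7347.
After N polarizers: T = 0.7347^(N−1). Require T < 0.015 ⇒ N−1 > ln(0.015)/ln(0.7347) = 13.62, so N−1 ≥ 14 and N = 15.
Check: N=15 gives T = 0.01336 < 0.015; N=14 gives T = 0.01818.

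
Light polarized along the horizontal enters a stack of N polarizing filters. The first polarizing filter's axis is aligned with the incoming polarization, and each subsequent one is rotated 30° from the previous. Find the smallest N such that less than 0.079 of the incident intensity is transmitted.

N = 10

First polarizer is aligned with the polarization: full transmission.
Each further stage multiplies by cos²(30°) = 0.75.
After N polarizers: T = 0.75^(N−1). Require T < 0.079 ⇒ N−1 > ln(0.079)/ln(0.75) = 8.82, so N−1 ≥ 9 and N = 10.
Check: N=10 gives T = 0.07508 < 0.079; N=9 gives T = 0.1001.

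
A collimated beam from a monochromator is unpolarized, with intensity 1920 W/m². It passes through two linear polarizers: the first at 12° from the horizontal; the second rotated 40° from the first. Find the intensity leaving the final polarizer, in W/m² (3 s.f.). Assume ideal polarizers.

Unpolarized light through the first polarizer → I₁ = 1920 W/m²/2 = 960 W/m², polarized at 12°.
I₂ = I₁ · cos²(40°) = 960 · 0.5868 = 563.4 W/m².

I ≈ 563 W/m²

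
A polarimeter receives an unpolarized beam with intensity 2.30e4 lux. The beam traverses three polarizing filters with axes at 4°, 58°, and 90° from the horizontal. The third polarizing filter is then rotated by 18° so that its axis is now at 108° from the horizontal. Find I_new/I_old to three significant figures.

I_new/I_old ≈ 0.575

Before rotation:
Unpolarized light through the first polarizer → I₁ = ½ I₀, now polarized at 4°.
I₂ = I₁ cos²(58° − 4°) = 0.5 I₀ · cos²(54°) = 0.1727 I₀.
I₃ = I₂ cos²(90° − 58°) = 0.1727 I₀ · cos²(32°) = 0.1242 I₀.
After rotation:
Unpolarized light through the first polarizer → I₁ = ½ I₀, now polarized at 4°.
I₂ = I₁ cos²(58° − 4°) = 0.5 I₀ · cos²(54°) = 0.1727 I₀.
I₃ = I₂ cos²(108° − 58°) = 0.1727 I₀ · cos²(50°) = 0.07137 I₀.
Ratio = 0.07137 / 0.1242 = 0.5745.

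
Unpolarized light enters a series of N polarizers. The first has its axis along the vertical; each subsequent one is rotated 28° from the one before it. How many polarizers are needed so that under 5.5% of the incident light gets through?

N = 10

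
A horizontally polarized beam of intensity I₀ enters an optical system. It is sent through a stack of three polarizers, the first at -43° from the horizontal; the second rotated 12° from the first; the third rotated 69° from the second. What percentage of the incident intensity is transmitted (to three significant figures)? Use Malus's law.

≈ 6.57%

By Malus's law, I₁ = I₀ cos²(-43° − 0°) = I₀ cos²(43°) = 0.5349 I₀.
I₂ = I₁ cos²(12°) = 0.5349 · 0.9568 I₀ = 0.5118 I₀.
I₃ = I₂ cos²(69°) = 0.5118 · 0.1284 I₀ = 0.06572 I₀.
That is 6.572% of the incident intensity.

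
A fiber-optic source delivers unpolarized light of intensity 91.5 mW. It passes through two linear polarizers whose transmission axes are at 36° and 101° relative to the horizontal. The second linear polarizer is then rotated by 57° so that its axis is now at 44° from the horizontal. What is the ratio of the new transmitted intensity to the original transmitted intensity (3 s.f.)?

Before rotation:
Unpolarized light through the first polarizer → I₁ = ½ I₀, now polarized at 36°.
I₂ = I₁ cos²(101° − 36°) = 0.5 I₀ · cos²(65°) = 0.0893 I₀.
After rotation:
Unpolarized light through the first polarizer → I₁ = ½ I₀, now polarized at 36°.
I₂ = I₁ cos²(44° − 36°) = 0.5 I₀ · cos²(8°) = 0.4903 I₀.
Ratio = 0.4903 / 0.0893 = 5.49.

I_new/I_old ≈ 5.49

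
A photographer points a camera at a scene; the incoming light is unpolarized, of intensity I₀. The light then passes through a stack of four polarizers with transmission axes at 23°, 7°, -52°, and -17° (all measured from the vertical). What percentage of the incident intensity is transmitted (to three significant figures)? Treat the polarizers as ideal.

Unpolarized light through the first polarizer → I₁ = ½ I₀, now polarized at 23°.
I₂ = I₁ cos²(7° − 23°) = 0.5 I₀ · cos²(16°) = 0.462 I₀.
I₃ = I₂ cos²(-52° − 7°) = 0.462 I₀ · cos²(59°) = 0.1226 I₀.
I₄ = I₃ cos²(-17° + 52°) = 0.1226 I₀ · cos²(35°) = 0.08224 I₀.
That is 8.224% of the incident intensity.

≈ 8.22%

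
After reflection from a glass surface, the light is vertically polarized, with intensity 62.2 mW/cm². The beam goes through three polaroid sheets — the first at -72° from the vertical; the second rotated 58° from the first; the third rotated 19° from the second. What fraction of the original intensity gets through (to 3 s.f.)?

By Malus's law, I₁ = 62.2 mW/cm² · cos²(72°) = 5.94 mW/cm².
I₂ = I₁ · cos²(58°) = 5.94 · 0.2808 = 1.668 mW/cm².
I₃ = I₂ · cos²(19°) = 1.668 · 0.894 = 1.491 mW/cm².
Transmitted fraction = 0.02397.

I/I₀ ≈ 0.0240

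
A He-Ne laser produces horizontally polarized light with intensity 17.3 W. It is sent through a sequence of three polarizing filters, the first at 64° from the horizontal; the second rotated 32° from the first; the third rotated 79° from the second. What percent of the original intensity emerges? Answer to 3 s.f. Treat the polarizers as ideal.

By Malus's law, I₁ = 17.3 W · cos²(64°) = 3.325 W.
I₂ = I₁ · cos²(32°) = 3.325 · 0.7192 = 2.391 W.
I₃ = I₂ · cos²(79°) = 2.391 · 0.03641 = 0.08705 W.
That is 0.5032% of the incident intensity.

≈ 0.503%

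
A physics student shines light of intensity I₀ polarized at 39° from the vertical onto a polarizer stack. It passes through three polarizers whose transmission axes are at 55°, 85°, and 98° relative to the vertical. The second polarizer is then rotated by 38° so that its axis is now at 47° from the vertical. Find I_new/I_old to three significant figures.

Before rotation:
By Malus's law, I₁ = I₀ cos²(55° − 39°) = I₀ cos²(16°) = 0.924 I₀.
I₂ = I₁ cos²(85° − 55°) = 0.924 I₀ · cos²(30°) = 0.693 I₀.
I₃ = I₂ cos²(98° − 85°) = 0.693 I₀ · cos²(13°) = 0.6579 I₀.
After rotation:
I₁ = I₀ cos²(55° − 39°) = I₀ cos²(16°) = 0.924 I₀.
I₂ = I₁ cos²(47° − 55°) = 0.924 I₀ · cos²(8°) = 0.9061 I₀.
I₃ = I₂ cos²(98° − 47°) = 0.9061 I₀ · cos²(51°) = 0.3589 I₀.
Ratio = 0.3589 / 0.6579 = 0.5454.

I_new/I_old ≈ 0.545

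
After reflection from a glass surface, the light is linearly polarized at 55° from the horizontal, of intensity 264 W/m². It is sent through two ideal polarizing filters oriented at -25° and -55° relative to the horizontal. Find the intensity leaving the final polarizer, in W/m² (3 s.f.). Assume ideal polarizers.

I ≈ 5.97 W/m²

I₁ = 264 W/m² · cos²(80°) = 7.961 W/m².
I₂ = I₁ · cos²(30°) = 7.961 · 0.75 = 5.97 W/m².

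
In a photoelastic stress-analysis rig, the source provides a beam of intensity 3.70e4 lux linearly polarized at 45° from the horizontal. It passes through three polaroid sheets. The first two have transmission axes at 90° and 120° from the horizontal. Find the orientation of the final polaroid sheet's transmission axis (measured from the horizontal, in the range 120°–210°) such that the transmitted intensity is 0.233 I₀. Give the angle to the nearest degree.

By Malus's law, I₁ = I₀ cos²(90° − 45°) = I₀ cos²(45°) = 0.5 I₀.
I₂ = I₁ cos²(120° − 90°) = 0.5 I₀ · cos²(30°) = 0.375 I₀.
Need I₃/I₀ = 0.233, so cos²(θ − 120°) = 0.233 / 0.375 = 0.6213.
θ − 120° = arccos(√0.6213) = 38.0°, giving θ ≈ 120 + 38.0 = 158.0°.

θ ≈ 158°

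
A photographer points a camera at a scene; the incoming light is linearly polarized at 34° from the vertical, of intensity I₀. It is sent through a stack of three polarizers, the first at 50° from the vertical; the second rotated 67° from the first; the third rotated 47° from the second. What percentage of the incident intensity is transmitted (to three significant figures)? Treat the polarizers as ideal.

≈ 6.56%

By Malus's law, I₁ = I₀ cos²(50° − 34°) = I₀ cos²(16°) = 0.924 I₀.
I₂ = I₁ cos²(67°) = 0.924 · 0.1527 I₀ = 0.1411 I₀.
I₃ = I₂ cos²(47°) = 0.1411 · 0.4651 I₀ = 0.06562 I₀.
That is 6.562% of the incident intensity.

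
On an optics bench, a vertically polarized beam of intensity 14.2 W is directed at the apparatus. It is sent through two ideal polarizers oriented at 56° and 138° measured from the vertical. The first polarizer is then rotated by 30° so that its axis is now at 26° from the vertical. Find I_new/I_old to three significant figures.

I_new/I_old ≈ 18.7

Before rotation:
By Malus's law, I₁ = I₀ cos²(56° − 0°) = I₀ cos²(56°) = 0.3127 I₀.
I₂ = I₁ cos²(138° − 56°) = 0.3127 I₀ · cos²(82°) = 0.006057 I₀.
After rotation:
I₁ = I₀ cos²(26° − 0°) = I₀ cos²(26°) = 0.8078 I₀.
Angle between axes 1 and 2: 68°. I₂ = 0.8078 I₀ · cos²(68°) = 0.1134 I₀.
Ratio = 0.1134 / 0.006057 = 18.72.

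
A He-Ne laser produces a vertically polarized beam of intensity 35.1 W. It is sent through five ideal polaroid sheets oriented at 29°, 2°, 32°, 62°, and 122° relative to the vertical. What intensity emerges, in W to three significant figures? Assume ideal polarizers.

I ≈ 3.00 W

I₁ = 35.1 W · cos²(29°) = 26.85 W.
I₂ = I₁ · cos²(27°) = 26.85 · 0.7939 = 21.32 W.
I₃ = I₂ · cos²(30°) = 21.32 · 0.75 = 15.99 W.
I₄ = I₃ · cos²(30°) = 15.99 · 0.75 = 11.99 W.
I₅ = I₄ · cos²(60°) = 11.99 · 0.25 = 2.998 W.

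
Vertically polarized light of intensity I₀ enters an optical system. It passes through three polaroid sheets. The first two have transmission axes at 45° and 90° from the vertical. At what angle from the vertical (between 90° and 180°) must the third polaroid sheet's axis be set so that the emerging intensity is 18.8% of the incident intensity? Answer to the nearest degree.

θ ≈ 120°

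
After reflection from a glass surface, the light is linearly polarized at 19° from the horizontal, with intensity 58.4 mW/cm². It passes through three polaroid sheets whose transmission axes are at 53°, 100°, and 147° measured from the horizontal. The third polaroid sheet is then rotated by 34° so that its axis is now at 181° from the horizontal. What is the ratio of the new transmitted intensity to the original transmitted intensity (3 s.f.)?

Before rotation:
I₁ = I₀ cos²(53° − 19°) = I₀ cos²(34°) = 0.6873 I₀.
I₂ = I₁ cos²(100° − 53°) = 0.6873 I₀ · cos²(47°) = 0.3197 I₀.
I₃ = I₂ cos²(147° − 100°) = 0.3197 I₀ · cos²(47°) = 0.1487 I₀.
After rotation:
I₁ = I₀ cos²(53° − 19°) = I₀ cos²(34°) = 0.6873 I₀.
I₂ = I₁ cos²(100° − 53°) = 0.6873 I₀ · cos²(47°) = 0.3197 I₀.
I₃ = I₂ cos²(181° − 100°) = 0.3197 I₀ · cos²(81°) = 0.007823 I₀.
Ratio = 0.007823 / 0.1487 = 0.05261.

I_new/I_old ≈ 0.0526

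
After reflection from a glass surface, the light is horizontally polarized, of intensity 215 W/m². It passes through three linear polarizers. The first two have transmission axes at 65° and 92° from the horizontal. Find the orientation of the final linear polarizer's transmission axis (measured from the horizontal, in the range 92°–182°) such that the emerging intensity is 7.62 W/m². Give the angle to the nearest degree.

θ ≈ 152°

By Malus's law, I₁ = I₀ cos²(65° − 0°) = I₀ cos²(65°) = 0.1786 I₀.
I₂ = I₁ cos²(92° − 65°) = 0.1786 I₀ · cos²(27°) = 0.1418 I₀.
Target fraction: 7.62 / 215 W/m² = 0.03544 of I₀.
Need I₃/I₀ = 0.03544, so cos²(θ − 92°) = 0.03544 / 0.1418 = 0.25.
θ − 92° = arccos(√0.25) = 60.0°, giving θ ≈ 92 + 60.0 = 152.0°.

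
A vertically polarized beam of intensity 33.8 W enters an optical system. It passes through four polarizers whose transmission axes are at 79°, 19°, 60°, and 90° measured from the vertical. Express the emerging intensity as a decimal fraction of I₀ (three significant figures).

I/I₀ ≈ 0.00389

I₁ = 33.8 W · cos²(79°) = 1.231 W.
I₂ = I₁ · cos²(60°) = 1.231 · 0.25 = 0.3076 W.
I₃ = I₂ · cos²(41°) = 0.3076 · 0.5696 = 0.1752 W.
I₄ = I₃ · cos²(30°) = 0.1752 · 0.75 = 0.1314 W.
Transmitted fraction = 0.003888.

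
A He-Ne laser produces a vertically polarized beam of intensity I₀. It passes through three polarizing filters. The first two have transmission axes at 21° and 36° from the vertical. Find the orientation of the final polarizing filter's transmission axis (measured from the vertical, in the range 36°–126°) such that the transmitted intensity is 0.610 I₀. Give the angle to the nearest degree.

θ ≈ 66°

I₁ = I₀ cos²(21° − 0°) = I₀ cos²(21°) = 0.8716 I₀.
I₂ = I₁ cos²(36° − 21°) = 0.8716 I₀ · cos²(15°) = 0.8132 I₀.
Need I₃/I₀ = 0.61, so cos²(θ − 36°) = 0.61 / 0.8132 = 0.7501.
θ − 36° = arccos(√0.7501) = 30.0°, giving θ ≈ 36 + 30.0 = 66.0°.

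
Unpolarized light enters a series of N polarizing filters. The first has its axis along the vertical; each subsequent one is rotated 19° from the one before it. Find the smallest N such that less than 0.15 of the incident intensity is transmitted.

N = 12

First polarizer halves the unpolarized light: factor 1/2.
Each further stage multiplies by cos²(19°) = 0.894.
After N polarizers: T = 0.5·0.894^(N−1). Require T < 0.15 ⇒ N−1 > ln(0.15/0.5)/ln(0.894) = 10.75, so N−1 ≥ 11 and N = 12.
Check: N=12 gives T = 0.1458 < 0.15; N=11 gives T = 0.1631.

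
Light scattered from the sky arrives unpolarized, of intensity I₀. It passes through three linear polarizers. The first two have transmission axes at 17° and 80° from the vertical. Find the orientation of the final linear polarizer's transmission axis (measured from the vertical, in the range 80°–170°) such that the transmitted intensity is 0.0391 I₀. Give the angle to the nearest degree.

θ ≈ 132°

Unpolarized light through the first polarizer → I₁ = ½ I₀, now polarized at 17°.
I₂ = I₁ cos²(80° − 17°) = 0.5 I₀ · cos²(63°) = 0.1031 I₀.
Need I₃/I₀ = 0.0391, so cos²(θ − 80°) = 0.0391 / 0.1031 = 0.3794.
θ − 80° = arccos(√0.3794) = 52.0°, giving θ ≈ 80 + 52.0 = 132.0°.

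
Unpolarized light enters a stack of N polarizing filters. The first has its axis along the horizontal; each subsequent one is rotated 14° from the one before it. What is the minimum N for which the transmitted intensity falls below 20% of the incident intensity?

First polarizer halves the unpolarized light: factor 1/2.
Each further stage multiplies by cos²(14°) = 0.9415.
After N polarizers: T = 0.5·0.9415^(N−1). Require T < 0.20 ⇒ N−1 > ln(0.20/0.5)/ln(0.9415) = 15.19, so N−1 ≥ 16 and N = 17.
Check: N=17 gives T = 0.1905 < 0.20; N=16 gives T = 0.2023.

N = 17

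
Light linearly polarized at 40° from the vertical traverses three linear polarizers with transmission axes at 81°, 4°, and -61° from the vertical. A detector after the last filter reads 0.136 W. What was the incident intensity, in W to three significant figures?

I₀ ≈ 26.4 W

By Malus's law, I₁ = I₀ cos²(81° − 40°) = I₀ cos²(41°) = 0.5696 I₀.
I₂ = I₁ cos²(4° − 81°) = 0.5696 I₀ · cos²(77°) = 0.02882 I₀.
I₃ = I₂ cos²(-61° − 4°) = 0.02882 I₀ · cos²(65°) = 0.005148 I₀.
So 0.136 W = 0.005148 I₀, giving I₀ = 0.136/0.005148 = 26.42 W.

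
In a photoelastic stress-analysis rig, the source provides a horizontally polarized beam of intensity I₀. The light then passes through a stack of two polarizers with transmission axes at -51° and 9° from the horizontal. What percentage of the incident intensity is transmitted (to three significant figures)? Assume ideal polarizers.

≈ 9.90%

I₁ = I₀ cos²(-51° − 0°) = I₀ cos²(51°) = 0.396 I₀.
I₂ = I₁ cos²(9° + 51°) = 0.396 I₀ · cos²(60°) = 0.09901 I₀.
That is 9.901% of the incident intensity.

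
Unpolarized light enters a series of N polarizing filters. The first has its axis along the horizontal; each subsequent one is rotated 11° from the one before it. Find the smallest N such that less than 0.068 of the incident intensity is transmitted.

First polarizer halves the unpolarized light: factor 1/2.
Each further stage multiplies by cos²(11°) = 0.9636.
After N polarizers: T = 0.5·0.9636^(N−1). Require T < 0.068 ⇒ N−1 > ln(0.068/0.5)/ln(0.9636) = 53.79, so N−1 ≥ 54 and N = 55.
Check: N=55 gives T = 0.06748 < 0.068; N=54 gives T = 0.07003.

N = 55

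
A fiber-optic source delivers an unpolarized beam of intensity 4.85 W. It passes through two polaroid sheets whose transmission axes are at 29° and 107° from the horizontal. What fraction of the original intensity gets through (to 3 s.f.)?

Unpolarized light through the first polarizer → I₁ = 4.85 W/2 = 2.425 W, polarized at 29°.
I₂ = I₁ · cos²(78°) = 2.425 · 0.04323 = 0.1048 W.
Transmitted fraction = 0.02161.

I/I₀ ≈ 0.0216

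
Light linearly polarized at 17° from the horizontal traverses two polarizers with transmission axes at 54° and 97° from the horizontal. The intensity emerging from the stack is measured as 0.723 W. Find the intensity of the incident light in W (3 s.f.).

I₁ = I₀ cos²(54° − 17°) = I₀ cos²(37°) = 0.6378 I₀.
I₂ = I₁ cos²(97° − 54°) = 0.6378 I₀ · cos²(43°) = 0.3412 I₀.
So 0.723 W = 0.3412 I₀, giving I₀ = 0.723/0.3412 = 2.119 W.

I₀ ≈ 2.12 W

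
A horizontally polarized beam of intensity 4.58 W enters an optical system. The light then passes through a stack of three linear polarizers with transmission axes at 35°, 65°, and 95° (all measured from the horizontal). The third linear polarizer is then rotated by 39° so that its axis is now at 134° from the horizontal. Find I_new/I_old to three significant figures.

I_new/I_old ≈ 0.171

Before rotation:
I₁ = I₀ cos²(35° − 0°) = I₀ cos²(35°) = 0.671 I₀.
I₂ = I₁ cos²(65° − 35°) = 0.671 I₀ · cos²(30°) = 0.5033 I₀.
I₃ = I₂ cos²(95° − 65°) = 0.5033 I₀ · cos²(30°) = 0.3774 I₀.
After rotation:
I₁ = I₀ cos²(35° − 0°) = I₀ cos²(35°) = 0.671 I₀.
I₂ = I₁ cos²(65° − 35°) = 0.671 I₀ · cos²(30°) = 0.5033 I₀.
I₃ = I₂ cos²(134° − 65°) = 0.5033 I₀ · cos²(69°) = 0.06463 I₀.
Ratio = 0.06463 / 0.3774 = 0.1712.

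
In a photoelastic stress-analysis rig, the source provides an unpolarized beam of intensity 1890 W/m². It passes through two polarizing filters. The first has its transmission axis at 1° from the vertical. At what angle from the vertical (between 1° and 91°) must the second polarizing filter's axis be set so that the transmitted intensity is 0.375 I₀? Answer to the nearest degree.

Unpolarized light through the first polarizer → I₁ = ½ I₀, now polarized at 1°.
Need I₂/I₀ = 0.375, so cos²(θ − 1°) = 0.375 / 0.5 = 0.75.
θ − 1° = arccos(√0.75) = 30.0°, giving θ ≈ 1 + 30.0 = 31.0°.

θ ≈ 31°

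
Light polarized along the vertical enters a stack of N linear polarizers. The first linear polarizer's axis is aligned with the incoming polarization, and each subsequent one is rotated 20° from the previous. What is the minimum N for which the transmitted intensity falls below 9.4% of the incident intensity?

N = 21

First polarizer is aligned with the polarization: full transmission.
Each further stage multiplies by cos²(20°) = 0.883.
After N polarizers: T = 0.883^(N−1). Require T < 0.094 ⇒ N−1 > ln(0.094)/ln(0.883) = 19.01, so N−1 ≥ 20 and N = 21.
Check: N=21 gives T = 0.08307 < 0.094; N=20 gives T = 0.09407.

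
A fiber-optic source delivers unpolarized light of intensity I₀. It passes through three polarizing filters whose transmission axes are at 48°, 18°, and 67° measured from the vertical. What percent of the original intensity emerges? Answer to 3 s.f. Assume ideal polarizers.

≈ 16.1%

Unpolarized light through the first polarizer → I₁ = ½ I₀, now polarized at 48°.
I₂ = I₁ cos²(18° − 48°) = 0.5 I₀ · cos²(30°) = 0.375 I₀.
I₃ = I₂ cos²(67° − 18°) = 0.375 I₀ · cos²(49°) = 0.1614 I₀.
That is 16.14% of the incident intensity.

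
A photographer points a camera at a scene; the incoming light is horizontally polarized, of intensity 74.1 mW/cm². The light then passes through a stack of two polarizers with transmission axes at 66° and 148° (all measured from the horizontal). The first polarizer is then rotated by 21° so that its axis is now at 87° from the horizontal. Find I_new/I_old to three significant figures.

I_new/I_old ≈ 0.201

Before rotation:
I₁ = I₀ cos²(66° − 0°) = I₀ cos²(66°) = 0.1654 I₀.
I₂ = I₁ cos²(148° − 66°) = 0.1654 I₀ · cos²(82°) = 0.003204 I₀.
After rotation:
I₁ = I₀ cos²(87° − 0°) = I₀ cos²(87°) = 0.002739 I₀.
I₂ = I₁ cos²(148° − 87°) = 0.002739 I₀ · cos²(61°) = 0.0006438 I₀.
Ratio = 0.0006438 / 0.003204 = 0.2009.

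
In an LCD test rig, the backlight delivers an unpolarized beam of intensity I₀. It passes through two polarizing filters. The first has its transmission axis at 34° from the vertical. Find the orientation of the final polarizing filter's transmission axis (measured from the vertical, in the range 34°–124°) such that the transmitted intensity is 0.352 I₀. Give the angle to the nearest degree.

θ ≈ 67°

Unpolarized light through the first polarizer → I₁ = ½ I₀, now polarized at 34°.
Need I₂/I₀ = 0.352, so cos²(θ − 34°) = 0.352 / 0.5 = 0.704.
θ − 34° = arccos(√0.704) = 33.0°, giving θ ≈ 34 + 33.0 = 67.0°.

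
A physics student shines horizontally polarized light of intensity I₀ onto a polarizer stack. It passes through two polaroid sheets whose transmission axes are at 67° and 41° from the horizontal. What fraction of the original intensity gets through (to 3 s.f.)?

≈ 0.123 I₀

By Malus's law, I₁ = I₀ cos²(67° − 0°) = I₀ cos²(67°) = 0.1527 I₀.
I₂ = I₁ cos²(41° − 67°) = 0.1527 I₀ · cos²(26°) = 0.1233 I₀.
Transmitted fraction = 0.1233.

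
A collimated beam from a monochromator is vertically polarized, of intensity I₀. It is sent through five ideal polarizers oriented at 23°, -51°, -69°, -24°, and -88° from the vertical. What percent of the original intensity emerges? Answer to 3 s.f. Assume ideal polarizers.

I₁ = I₀ cos²(23° − 0°) = I₀ cos²(23°) = 0.8473 I₀.
I₂ = I₁ cos²(-51° − 23°) = 0.8473 I₀ · cos²(74°) = 0.06438 I₀.
I₃ = I₂ cos²(-69° + 51°) = 0.06438 I₀ · cos²(18°) = 0.05823 I₀.
I₄ = I₃ cos²(-24° + 69°) = 0.05823 I₀ · cos²(45°) = 0.02911 I₀.
I₅ = I₄ cos²(-88° + 24°) = 0.02911 I₀ · cos²(64°) = 0.005595 I₀.
That is 0.5595% of the incident intensity.

≈ 0.559%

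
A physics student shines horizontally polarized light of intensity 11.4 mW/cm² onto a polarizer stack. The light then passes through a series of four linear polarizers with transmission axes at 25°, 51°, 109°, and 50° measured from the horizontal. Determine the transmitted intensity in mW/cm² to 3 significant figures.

I ≈ 0.563 mW/cm²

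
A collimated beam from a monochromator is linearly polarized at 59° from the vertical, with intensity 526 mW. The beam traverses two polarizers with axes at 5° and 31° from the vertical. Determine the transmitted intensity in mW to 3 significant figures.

By Malus's law, I₁ = 526 mW · cos²(54°) = 181.7 mW.
I₂ = I₁ · cos²(26°) = 181.7 · 0.8078 = 146.8 mW.

I ≈ 147 mW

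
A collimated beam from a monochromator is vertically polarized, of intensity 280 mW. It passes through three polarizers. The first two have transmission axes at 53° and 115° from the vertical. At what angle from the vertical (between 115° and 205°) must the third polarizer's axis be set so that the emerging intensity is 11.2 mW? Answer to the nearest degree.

θ ≈ 160°

I₁ = I₀ cos²(53° − 0°) = I₀ cos²(53°) = 0.3622 I₀.
I₂ = I₁ cos²(115° − 53°) = 0.3622 I₀ · cos²(62°) = 0.07983 I₀.
Target fraction: 11.2 / 280 mW = 0.04 of I₀.
Need I₃/I₀ = 0.04, so cos²(θ − 115°) = 0.04 / 0.07983 = 0.5011.
θ − 115° = arccos(√0.5011) = 44.9°, giving θ ≈ 115 + 44.9 = 159.9°.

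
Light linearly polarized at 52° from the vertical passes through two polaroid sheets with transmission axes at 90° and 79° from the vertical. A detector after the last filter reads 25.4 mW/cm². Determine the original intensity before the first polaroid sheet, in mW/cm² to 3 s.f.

By Malus's law, I₁ = I₀ cos²(90° − 52°) = I₀ cos²(38°) = 0.621 I₀.
I₂ = I₁ cos²(79° − 90°) = 0.621 I₀ · cos²(11°) = 0.5984 I₀.
So 25.4 mW/cm² = 0.5984 I₀, giving I₀ = 25.4/0.5984 = 42.45 mW/cm².

I₀ ≈ 42.4 mW/cm²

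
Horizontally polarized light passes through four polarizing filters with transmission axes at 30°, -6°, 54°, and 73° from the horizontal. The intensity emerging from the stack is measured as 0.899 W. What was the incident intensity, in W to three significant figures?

By Malus's law, I₁ = I₀ cos²(30° − 0°) = I₀ cos²(30°) = 0.75 I₀.
I₂ = I₁ cos²(-6° − 30°) = 0.75 I₀ · cos²(36°) = 0.4909 I₀.
I₃ = I₂ cos²(54° + 6°) = 0.4909 I₀ · cos²(60°) = 0.1227 I₀.
I₄ = I₃ cos²(73° − 54°) = 0.1227 I₀ · cos²(19°) = 0.1097 I₀.
So 0.899 W = 0.1097 I₀, giving I₀ = 0.899/0.1097 = 8.194 W.

I₀ ≈ 8.19 W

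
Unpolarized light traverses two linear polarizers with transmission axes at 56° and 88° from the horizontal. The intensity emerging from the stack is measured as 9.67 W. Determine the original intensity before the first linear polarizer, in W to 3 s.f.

I₀ ≈ 26.9 W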